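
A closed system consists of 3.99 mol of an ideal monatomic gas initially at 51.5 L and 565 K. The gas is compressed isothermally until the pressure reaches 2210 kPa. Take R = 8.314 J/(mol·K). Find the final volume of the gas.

8.48 L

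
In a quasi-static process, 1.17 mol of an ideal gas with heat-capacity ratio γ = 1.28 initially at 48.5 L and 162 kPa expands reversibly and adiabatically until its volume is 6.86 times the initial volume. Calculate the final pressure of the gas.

13.8 kPa

T₁ = P₁V₁/(nR) = 162×48.5/(1.17×8.314) = 808 K.
Adiabatic: TV^(γ−1) = const ⇒ T₂ = 808×(0.146)^0.280 = 471 K; PV^γ = const ⇒ P₂ = 13.8 kPa.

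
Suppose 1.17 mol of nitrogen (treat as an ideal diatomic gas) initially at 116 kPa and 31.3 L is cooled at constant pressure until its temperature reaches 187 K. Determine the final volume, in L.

15.7 L

T₁ = P₁V₁/(nR) = 116×31.3/(1.17×8.314) = 373 K.
Isobaric: P stays 116 kPa; V/T = const ⇒ T₂ = 187 K, V₂ = 15.7 L.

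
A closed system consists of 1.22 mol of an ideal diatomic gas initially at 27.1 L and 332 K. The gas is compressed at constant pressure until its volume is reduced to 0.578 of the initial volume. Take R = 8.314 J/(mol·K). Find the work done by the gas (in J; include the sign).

-1420 J

P₁ = nRT₁/V₁ = 1.22×8.314×332/27.1 = 124 kPa.
Isobaric: P stays 124 kPa; V/T = const ⇒ T₂ = 192 K, V₂ = 15.7 L.
W = PΔV = 124×(15.7−27.1) kPa·L = -1420 J.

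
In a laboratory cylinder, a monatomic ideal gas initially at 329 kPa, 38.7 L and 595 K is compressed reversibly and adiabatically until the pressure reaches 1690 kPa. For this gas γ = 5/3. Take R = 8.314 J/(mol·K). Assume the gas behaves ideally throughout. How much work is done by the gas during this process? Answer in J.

n = P₁V₁/(RT₁) = 329×38.7/(8.314×595) = 2.57 mol.
Adiabatic: T₂/T₁ = (P₂/P₁)^((γ−1)/γ) ⇒ T₂ = 595×(5.14)^0.400 = 1140 K; V₂ = 14.5 L.
ΔU = nCvΔT = 2.57×12.5×(1140−595) = 17700 J.
Q = 0 for an adiabatic process, so W = −ΔU = -17700 J.

-17700 J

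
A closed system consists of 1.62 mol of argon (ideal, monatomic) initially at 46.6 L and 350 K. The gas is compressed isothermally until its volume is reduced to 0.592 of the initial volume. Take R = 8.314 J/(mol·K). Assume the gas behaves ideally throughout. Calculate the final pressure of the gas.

171 kPa

P₁ = nRT₁/V₁ = 1.62×8.314×350/46.6 = 101 kPa.
Isothermal: T stays 350 K; PV = const ⇒ V₂ = 27.6 L, P₂ = 171 kPa.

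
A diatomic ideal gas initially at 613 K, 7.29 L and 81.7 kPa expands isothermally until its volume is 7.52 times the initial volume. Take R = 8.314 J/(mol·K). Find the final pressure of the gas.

Isothermal: T stays 613 K; PV = const ⇒ V₂ = 54.8 L, P₂ = 10.9 kPa.

10.9 kPa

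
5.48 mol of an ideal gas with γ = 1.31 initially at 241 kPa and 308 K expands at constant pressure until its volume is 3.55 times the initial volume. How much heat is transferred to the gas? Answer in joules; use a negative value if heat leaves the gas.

V₁ = nRT₁/P₁ = 5.48×8.314×308/241 = 58.2 L.
Isobaric: P stays 241 kPa; V/T = const ⇒ T₂ = 1090 K, V₂ = 207 L.
W = PΔV = 241×(207−58.2) kPa·L = 35800 J.
ΔU = nCvΔT = 5.48×26.8×(1090−308) = 115000 J.
Q = ΔU + W = nCpΔT = 151000 J.

151000 J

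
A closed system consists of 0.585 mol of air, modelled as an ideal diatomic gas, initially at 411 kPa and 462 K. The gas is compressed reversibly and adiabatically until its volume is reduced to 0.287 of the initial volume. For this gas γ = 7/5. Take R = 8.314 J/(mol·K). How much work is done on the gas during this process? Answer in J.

3640 J

V₁ = nRT₁/P₁ = 0.585×8.314×462/411 = 5.47 L.
Adiabatic: TV^(γ−1) = const ⇒ T₂ = 462×(3.48)^0.400 = 761 K; PV^γ = const ⇒ P₂ = 2360 kPa.
ΔU = nCvΔT = 0.585×20.8×(761−462) = 3640 J.
Q = 0 for an adiabatic process, so W = −ΔU = -3640 J.
Work done on the gas = −W_by = 3640 J.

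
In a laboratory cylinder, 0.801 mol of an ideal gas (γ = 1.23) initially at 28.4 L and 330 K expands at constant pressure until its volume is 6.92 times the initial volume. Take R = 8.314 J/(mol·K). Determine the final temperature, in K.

2280 K

P₁ = nRT₁/V₁ = 0.801×8.314×330/28.4 = 77.4 kPa.
Isobaric: P stays 77.4 kPa; V/T = const ⇒ T₂ = 2280 K, V₂ = 197 L.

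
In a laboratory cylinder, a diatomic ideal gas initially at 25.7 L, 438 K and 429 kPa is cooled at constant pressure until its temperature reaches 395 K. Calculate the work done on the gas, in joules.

n = P₁V₁/(RT₁) = 429×25.7/(8.314×438) = 3.03 mol.
Isobaric: P stays 429 kPa; V/T = const ⇒ T₂ = 395 K, V₂ = 23.2 L.
W = PΔV = 429×(23.2−25.7) kPa·L = -1080 J.
Work done on the gas = −W_by = 1080 J.

1080 J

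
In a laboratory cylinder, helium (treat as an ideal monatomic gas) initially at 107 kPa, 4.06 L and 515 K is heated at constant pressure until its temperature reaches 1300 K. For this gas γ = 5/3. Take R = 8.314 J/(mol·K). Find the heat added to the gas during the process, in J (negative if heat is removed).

n = P₁V₁/(RT₁) = 107×4.06/(8.314×515) = 0.101 mol.
Isobaric: P stays 107 kPa; V/T = const ⇒ T₂ = 1300 K, V₂ = 10.2 L.
W = PΔV = 107×(10.2−4.06) kPa·L = 662 J.
ΔU = nCvΔT = 0.101×12.5×(1300−515) = 993 J.
Q = ΔU + W = nCpΔT = 1660 J.

1660 J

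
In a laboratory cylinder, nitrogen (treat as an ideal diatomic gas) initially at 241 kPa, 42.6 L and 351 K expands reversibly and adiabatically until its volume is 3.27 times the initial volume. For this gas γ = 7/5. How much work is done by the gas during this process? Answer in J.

n = P₁V₁/(RT₁) = 241×42.6/(8.314×351) = 3.52 mol.
Adiabatic: TV^(γ−1) = const ⇒ T₂ = 351×(0.306)^0.400 = 219 K; PV^γ = const ⇒ P₂ = 45.9 kPa.
ΔU = nCvΔT = 3.52×20.8×(219−351) = -9690 J.
Q = 0 for an adiabatic process, so W = −ΔU = 9690 J.

9690 J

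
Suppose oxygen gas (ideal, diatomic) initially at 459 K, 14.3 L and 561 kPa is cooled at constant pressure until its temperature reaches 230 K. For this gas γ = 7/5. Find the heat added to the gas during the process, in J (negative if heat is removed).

n = P₁V₁/(RT₁) = 561×14.3/(8.314×459) = 2.10 mol.
Isobaric: P stays 561 kPa; V/T = const ⇒ T₂ = 230 K, V₂ = 7.17 L.
W = PΔV = 561×(7.17−14.3) kPa·L = -4000 J.
ΔU = nCvΔT = 2.10×20.8×(230−459) = -10000 J.
Q = ΔU + W = nCpΔT = -14000 J.

-14000 J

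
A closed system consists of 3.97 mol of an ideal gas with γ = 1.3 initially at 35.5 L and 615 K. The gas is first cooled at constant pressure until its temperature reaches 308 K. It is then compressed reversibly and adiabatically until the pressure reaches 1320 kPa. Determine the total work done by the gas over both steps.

-17300 J

P₁ = nRT₁/V₁ = 3.97×8.314×615/35.5 = 572 kPa.
Step 1 — Isobaric: P stays 572 kPa; V/T = const ⇒ T₂ = 308 K, V₂ = 17.8 L.
W = PΔV = 572×(17.8−35.5) kPa·L = -10100 J.
ΔU = nCvΔT = 3.97×27.7×(308−615) = -33800 J.
Q = ΔU + W = nCpΔT = -43900 J.
State after step 1: P = 572 kPa, V = 17.8 L, T = 308 K.
Step 2 — Adiabatic: T₂/T₁ = (P₂/P₁)^((γ−1)/γ) ⇒ T₂ = 308×(2.31)^0.231 = 374 K; V₂ = 9.34 L.
ΔU = nCvΔT = 3.97×27.7×(374−308) = 7220 J.
Q = 0 for an adiabatic process, so W = −ΔU = -7220 J.
Net over both steps: W = -17300 J, Q = -43900 J, ΔU = -26600 J.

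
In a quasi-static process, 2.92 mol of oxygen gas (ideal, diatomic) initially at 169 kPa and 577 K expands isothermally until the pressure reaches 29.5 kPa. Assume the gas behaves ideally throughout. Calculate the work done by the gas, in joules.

24500 J

V₁ = nRT₁/P₁ = 2.92×8.314×577/169 = 82.9 L.
Isothermal: T stays 577 K; PV = const ⇒ V₂ = 475 L, P₂ = 29.5 kPa.
W = nRT ln(V₂/V₁) = 2.92×8.314×577×ln(5.73) = 24500 J.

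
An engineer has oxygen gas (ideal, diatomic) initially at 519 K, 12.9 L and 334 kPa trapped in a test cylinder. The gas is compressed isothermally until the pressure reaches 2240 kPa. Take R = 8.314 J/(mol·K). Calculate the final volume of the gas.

1.92 L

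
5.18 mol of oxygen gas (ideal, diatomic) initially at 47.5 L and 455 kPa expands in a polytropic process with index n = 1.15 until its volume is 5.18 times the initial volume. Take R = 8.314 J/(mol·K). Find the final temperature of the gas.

392 K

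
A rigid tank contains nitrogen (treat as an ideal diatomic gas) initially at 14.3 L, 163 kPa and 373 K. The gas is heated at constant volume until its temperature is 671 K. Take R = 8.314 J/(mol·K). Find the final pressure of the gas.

Isochoric: V stays 14.3 L; P/T = const ⇒ T₂ = 671 K, P₂ = 293 kPa.

293 kPa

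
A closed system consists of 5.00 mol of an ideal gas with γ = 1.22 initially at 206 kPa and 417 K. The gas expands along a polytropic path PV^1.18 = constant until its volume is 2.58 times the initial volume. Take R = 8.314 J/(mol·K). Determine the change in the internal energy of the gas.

V₁ = nRT₁/P₁ = 5.00×8.314×417/206 = 84.1 L.
Polytropic n=1.18: T₂ = T₁(V₁/V₂)^(n−1) = 417×(0.388)^0.18 = 352 K; P₂ = P₁(V₁/V₂)^n = 67.3 kPa.
For an ideal gas ΔU = nCvΔT with Cv = R/(γ−1) = 37.8 J/(mol·K).
ΔU = 5.00×37.8×(352−417) = -12400 J.

-12400 J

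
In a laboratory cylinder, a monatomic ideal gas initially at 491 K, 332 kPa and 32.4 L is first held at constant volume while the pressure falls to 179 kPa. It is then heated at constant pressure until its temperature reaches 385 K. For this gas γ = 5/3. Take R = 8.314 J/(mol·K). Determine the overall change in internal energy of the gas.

n = P₁V₁/(RT₁) = 332×32.4/(8.314×491) = 2.64 mol.
Step 1 — Isochoric: V stays 32.4 L; P/T = const ⇒ T₂ = 265 K, P₂ = 179 kPa.
W = 0 (no volume change).
ΔU = nCvΔT = 2.64×12.5×(265−491) = -7440 J.
Q = ΔU = -7440 J.
State after step 1: P = 179 kPa, V = 32.4 L, T = 265 K.
Step 2 — Isobaric: P stays 179 kPa; V/T = const ⇒ T₂ = 385 K, V₂ = 47.1 L.
W = PΔV = 179×(47.1−32.4) kPa·L = 2630 J.
ΔU = nCvΔT = 2.64×12.5×(385−265) = 3950 J.
Q = ΔU + W = nCpΔT = 6590 J.
Net over both steps: W = 2630 J, Q = -848 J, ΔU = -3480 J.

-3480 J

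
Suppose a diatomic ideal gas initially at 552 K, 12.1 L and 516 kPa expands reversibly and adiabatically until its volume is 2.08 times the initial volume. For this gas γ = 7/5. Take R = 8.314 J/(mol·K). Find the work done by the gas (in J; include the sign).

3960 J

n = P₁V₁/(RT₁) = 516×12.1/(8.314×552) = 1.36 mol.
Adiabatic: TV^(γ−1) = const ⇒ T₂ = 552×(0.481)^0.400 = 412 K; PV^γ = const ⇒ P₂ = 185 kPa.
ΔU = nCvΔT = 1.36×20.8×(412−552) = -3960 J.
Q = 0 for an adiabatic process, so W = −ΔU = 3960 J.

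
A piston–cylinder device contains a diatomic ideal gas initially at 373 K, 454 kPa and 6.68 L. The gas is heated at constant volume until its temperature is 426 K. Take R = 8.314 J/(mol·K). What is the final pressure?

Isochoric: V stays 6.68 L; P/T = const ⇒ T₂ = 426 K, P₂ = 519 kPa.

519 kPa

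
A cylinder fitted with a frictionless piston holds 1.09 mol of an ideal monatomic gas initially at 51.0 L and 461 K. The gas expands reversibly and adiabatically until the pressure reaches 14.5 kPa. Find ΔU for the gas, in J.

-3130 J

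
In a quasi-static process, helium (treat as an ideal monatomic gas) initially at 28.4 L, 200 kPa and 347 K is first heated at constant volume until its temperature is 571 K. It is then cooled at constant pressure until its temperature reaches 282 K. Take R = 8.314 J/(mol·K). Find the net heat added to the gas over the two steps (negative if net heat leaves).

-6330 J

n = P₁V₁/(RT₁) = 200×28.4/(8.314×347) = 1.97 mol.
Step 1 — Isochoric: V stays 28.4 L; P/T = const ⇒ T₂ = 571 K, P₂ = 329 kPa.
W = 0 (no volume change).
ΔU = nCvΔT = 1.97×12.5×(571−347) = 5500 J.
Q = ΔU = 5500 J.
State after step 1: P = 329 kPa, V = 28.4 L, T = 571 K.
Step 2 — Isobaric: P stays 329 kPa; V/T = const ⇒ T₂ = 282 K, V₂ = 14.0 L.
W = PΔV = 329×(14.0−28.4) kPa·L = -4730 J.
ΔU = nCvΔT = 1.97×12.5×(282−571) = -7100 J.
Q = ΔU + W = nCpΔT = -11800 J.
Net over both steps: W = -4730 J, Q = -6330 J, ΔU = -1600 J.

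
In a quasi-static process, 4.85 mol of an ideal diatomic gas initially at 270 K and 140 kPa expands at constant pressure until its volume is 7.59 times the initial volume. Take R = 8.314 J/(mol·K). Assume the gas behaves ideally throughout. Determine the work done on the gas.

V₁ = nRT₁/P₁ = 4.85×8.314×270/140 = 77.8 L.
Isobaric: P stays 140 kPa; V/T = const ⇒ T₂ = 2050 K, V₂ = 590 L.
W = PΔV = 140×(590−77.8) kPa·L = 71700 J.
Work done on the gas = −W_by = -71700 J.

-71700 J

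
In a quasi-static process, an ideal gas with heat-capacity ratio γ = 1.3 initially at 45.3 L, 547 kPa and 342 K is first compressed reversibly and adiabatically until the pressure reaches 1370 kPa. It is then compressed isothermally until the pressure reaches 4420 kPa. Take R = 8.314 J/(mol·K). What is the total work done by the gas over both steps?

n = P₁V₁/(RT₁) = 547×45.3/(8.314×342) = 8.71 mol.
Step 1 — Adiabatic: T₂/T₁ = (P₂/P₁)^((γ−1)/γ) ⇒ T₂ = 342×(2.50)^0.231 = 423 K; V₂ = 22.4 L.
ΔU = nCvΔT = 8.71×27.7×(423−342) = 19500 J.
Q = 0 for an adiabatic process, so W = −ΔU = -19500 J.
State after step 1: P = 1370 kPa, V = 22.4 L, T = 423 K.
Step 2 — Isothermal: T stays 423 K; PV = const ⇒ V₂ = 6.93 L, P₂ = 4420 kPa.
ΔU = 0 (ideal gas, T constant).
W = nRT ln(V₂/V₁) = 8.71×8.314×423×ln(0.310) = -35900 J.
Q = ΔU + W = -35900 J.
Net over both steps: W = -55400 J, Q = -35900 J, ΔU = 19500 J.

-55400 J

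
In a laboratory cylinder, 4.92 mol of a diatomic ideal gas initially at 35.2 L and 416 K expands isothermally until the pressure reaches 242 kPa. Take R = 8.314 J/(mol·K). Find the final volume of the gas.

70.3 L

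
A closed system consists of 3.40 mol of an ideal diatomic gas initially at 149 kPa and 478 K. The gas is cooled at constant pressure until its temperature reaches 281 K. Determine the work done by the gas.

-5570 J

V₁ = nRT₁/P₁ = 3.40×8.314×478/149 = 90.7 L.
Isobaric: P stays 149 kPa; V/T = const ⇒ T₂ = 281 K, V₂ = 53.3 L.
W = PΔV = 149×(53.3−90.7) kPa·L = -5570 J.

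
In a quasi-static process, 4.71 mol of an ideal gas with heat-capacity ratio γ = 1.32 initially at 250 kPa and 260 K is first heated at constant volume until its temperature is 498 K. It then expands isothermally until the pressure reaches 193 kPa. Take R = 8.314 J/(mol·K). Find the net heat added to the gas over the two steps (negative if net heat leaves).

V₁ = nRT₁/P₁ = 4.71×8.314×260/250 = 40.7 L.
Step 1 — Isochoric: V stays 40.7 L; P/T = const ⇒ T₂ = 498 K, P₂ = 479 kPa.
W = 0 (no volume change).
ΔU = nCvΔT = 4.71×26.0×(498−260) = 29100 J.
Q = ΔU = 29100 J.
State after step 1: P = 479 kPa, V = 40.7 L, T = 498 K.
Step 2 — Isothermal: T stays 498 K; PV = const ⇒ V₂ = 101 L, P₂ = 193 kPa.
ΔU = 0 (ideal gas, T constant).
W = nRT ln(V₂/V₁) = 4.71×8.314×498×ln(2.48) = 17700 J.
Q = ΔU + W = 17700 J.
Net over both steps: W = 17700 J, Q = 46800 J, ΔU = 29100 J.

46800 J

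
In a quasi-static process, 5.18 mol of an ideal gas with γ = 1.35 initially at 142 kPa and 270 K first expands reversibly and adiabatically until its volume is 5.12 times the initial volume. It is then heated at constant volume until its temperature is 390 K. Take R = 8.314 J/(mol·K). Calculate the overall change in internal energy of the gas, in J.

14800 J

V₁ = nRT₁/P₁ = 5.18×8.314×270/142 = 81.9 L.
Step 1 — Adiabatic: TV^(γ−1) = const ⇒ T₂ = 270×(0.195)^0.350 = 152 K; PV^γ = const ⇒ P₂ = 15.7 kPa.
ΔU = nCvΔT = 5.18×23.8×(152−270) = -14500 J.
Q = 0 for an adiabatic process, so W = −ΔU = 14500 J.
State after step 1: P = 15.7 kPa, V = 419 L, T = 152 K.
Step 2 — Isochoric: V stays 419 L; P/T = const ⇒ T₂ = 390 K, P₂ = 40.1 kPa.
W = 0 (no volume change).
ΔU = nCvΔT = 5.18×23.8×(390−152) = 29200 J.
Q = ΔU = 29200 J.
Net over both steps: W = 14500 J, Q = 29200 J, ΔU = 14800 J.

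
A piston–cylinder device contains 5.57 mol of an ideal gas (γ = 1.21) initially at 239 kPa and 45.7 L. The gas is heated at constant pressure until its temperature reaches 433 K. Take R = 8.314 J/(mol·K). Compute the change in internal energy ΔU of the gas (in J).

43500 J

T₁ = P₁V₁/(nR) = 239×45.7/(5.57×8.314) = 236 K.
Isobaric: P stays 239 kPa; V/T = const ⇒ T₂ = 433 K, V₂ = 83.9 L.
For an ideal gas ΔU = nCvΔT with Cv = R/(γ−1) = 39.6 J/(mol·K).
ΔU = 5.57×39.6×(433−236) = 43500 J.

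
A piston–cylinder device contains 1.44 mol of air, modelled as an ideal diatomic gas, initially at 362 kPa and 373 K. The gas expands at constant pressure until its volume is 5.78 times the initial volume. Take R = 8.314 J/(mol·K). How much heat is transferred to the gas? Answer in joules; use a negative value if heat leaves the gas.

74700 J

V₁ = nRT₁/P₁ = 1.44×8.314×373/362 = 12.3 L.
Isobaric: P stays 362 kPa; V/T = const ⇒ T₂ = 2160 K, V₂ = 71.3 L.
W = PΔV = 362×(71.3−12.3) kPa·L = 21300 J.
ΔU = nCvΔT = 1.44×20.8×(2160−373) = 53400 J.
Q = ΔU + W = nCpΔT = 74700 J.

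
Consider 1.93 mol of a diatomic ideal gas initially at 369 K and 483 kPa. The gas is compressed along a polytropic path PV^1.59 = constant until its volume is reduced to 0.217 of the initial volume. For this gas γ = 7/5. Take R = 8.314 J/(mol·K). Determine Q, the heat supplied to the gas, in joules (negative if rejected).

V₁ = nRT₁/P₁ = 1.93×8.314×369/483 = 12.3 L.
Polytropic n=1.59: T₂ = T₁(V₁/V₂)^(n−1) = 369×(4.61)^0.59 = 909 K; P₂ = P₁(V₁/V₂)^n = 5480 kPa.
W = (P₁V₁−P₂V₂)/(n−1) = (483×12.3−5480×2.66)/0.59 = -14700 J.
ΔU = nCvΔT = 1.93×20.8×(909−369) = 21700 J.
Q = ΔU + W = 6970 J.

6970 J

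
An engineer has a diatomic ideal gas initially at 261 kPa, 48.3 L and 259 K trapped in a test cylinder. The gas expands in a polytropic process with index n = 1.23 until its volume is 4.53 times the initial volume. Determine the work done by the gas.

n = P₁V₁/(RT₁) = 261×48.3/(8.314×259) = 5.85 mol.
Polytropic n=1.23: T₂ = T₁(V₁/V₂)^(n−1) = 259×(0.221)^0.23 = 183 K; P₂ = P₁(V₁/V₂)^n = 40.7 kPa.
W = (P₁V₁−P₂V₂)/(n−1) = (261×48.3−40.7×219)/0.23 = 16100 J.

16100 J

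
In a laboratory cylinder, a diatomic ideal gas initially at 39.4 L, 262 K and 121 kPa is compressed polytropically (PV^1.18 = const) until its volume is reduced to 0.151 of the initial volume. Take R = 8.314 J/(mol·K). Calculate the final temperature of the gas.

Polytropic n=1.18: T₂ = T₁(V₁/V₂)^(n−1) = 262×(6.62)^0.18 = 368 K; P₂ = P₁(V₁/V₂)^n = 1130 kPa.

368 K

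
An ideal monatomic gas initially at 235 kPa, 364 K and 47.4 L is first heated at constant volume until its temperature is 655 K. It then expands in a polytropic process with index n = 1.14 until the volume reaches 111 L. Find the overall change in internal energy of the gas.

9980 J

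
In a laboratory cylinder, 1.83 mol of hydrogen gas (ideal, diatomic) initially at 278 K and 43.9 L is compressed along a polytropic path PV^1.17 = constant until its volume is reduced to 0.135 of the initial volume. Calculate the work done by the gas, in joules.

-10100 J

P₁ = nRT₁/V₁ = 1.83×8.314×278/43.9 = 96.3 kPa.
Polytropic n=1.17: T₂ = T₁(V₁/V₂)^(n−1) = 278×(7.41)^0.17 = 391 K; P₂ = P₁(V₁/V₂)^n = 1000 kPa.
W = (P₁V₁−P₂V₂)/(n−1) = (96.3×43.9−1000×5.93)/0.17 = -10100 J.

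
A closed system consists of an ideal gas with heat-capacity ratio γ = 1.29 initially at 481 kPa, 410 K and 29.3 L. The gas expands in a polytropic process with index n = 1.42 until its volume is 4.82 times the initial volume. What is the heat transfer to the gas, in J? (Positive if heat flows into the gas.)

-7270 J

n = P₁V₁/(RT₁) = 481×29.3/(8.314×410) = 4.13 mol.
Polytropic n=1.42: T₂ = T₁(V₁/V₂)^(n−1) = 410×(0.207)^0.42 = 212 K; P₂ = P₁(V₁/V₂)^n = 51.5 kPa.
W = (P₁V₁−P₂V₂)/(n−1) = (481×29.3−51.5×141)/0.42 = 16200 J.
ΔU = nCvΔT = 4.13×28.7×(212−410) = -23500 J.
Q = ΔU + W = -7270 J.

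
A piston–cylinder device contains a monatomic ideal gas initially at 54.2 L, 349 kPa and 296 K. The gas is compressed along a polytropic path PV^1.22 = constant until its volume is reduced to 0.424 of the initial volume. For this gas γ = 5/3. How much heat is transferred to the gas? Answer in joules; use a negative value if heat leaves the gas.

n = P₁V₁/(RT₁) = 349×54.2/(8.314×296) = 7.69 mol.
Polytropic n=1.22: T₂ = T₁(V₁/V₂)^(n−1) = 296×(2.36)^0.22 = 357 K; P₂ = P₁(V₁/V₂)^n = 994 kPa.
W = (P₁V₁−P₂V₂)/(n−1) = (349×54.2−994×23.0)/0.22 = -17900 J.
ΔU = nCvΔT = 7.69×12.5×(357−296) = 5890 J.
Q = ΔU + W = -12000 J.

-12000 J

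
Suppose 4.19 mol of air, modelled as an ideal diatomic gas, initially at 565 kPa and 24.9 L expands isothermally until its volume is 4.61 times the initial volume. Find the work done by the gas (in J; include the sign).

21500 J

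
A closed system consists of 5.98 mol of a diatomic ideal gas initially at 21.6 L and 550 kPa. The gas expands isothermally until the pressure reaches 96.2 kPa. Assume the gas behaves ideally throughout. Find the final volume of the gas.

T₁ = P₁V₁/(nR) = 550×21.6/(5.98×8.314) = 239 K.
Isothermal: T stays 239 K; PV = const ⇒ V₂ = 123 L, P₂ = 96.2 kPa.

123 L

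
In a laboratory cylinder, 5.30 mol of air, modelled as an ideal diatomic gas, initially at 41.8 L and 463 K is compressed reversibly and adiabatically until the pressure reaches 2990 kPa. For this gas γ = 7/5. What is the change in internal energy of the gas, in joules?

34600 J

P₁ = nRT₁/V₁ = 5.30×8.314×463/41.8 = 488 kPa.
Adiabatic: T₂/T₁ = (P₂/P₁)^((γ−1)/γ) ⇒ T₂ = 463×(6.13)^0.286 = 777 K; V₂ = 11.5 L.
For an ideal gas ΔU = nCvΔT with Cv = (5/2)R = 20.8 J/(mol·K).
ΔU = 5.30×20.8×(777−463) = 34600 J.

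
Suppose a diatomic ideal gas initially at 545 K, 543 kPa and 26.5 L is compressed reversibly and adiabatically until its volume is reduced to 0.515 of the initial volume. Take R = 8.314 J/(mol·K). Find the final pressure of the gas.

1370 kPa

Adiabatic: TV^(γ−1) = const ⇒ T₂ = 545×(1.94)^0.400 = 711 K; PV^γ = const ⇒ P₂ = 1370 kPa.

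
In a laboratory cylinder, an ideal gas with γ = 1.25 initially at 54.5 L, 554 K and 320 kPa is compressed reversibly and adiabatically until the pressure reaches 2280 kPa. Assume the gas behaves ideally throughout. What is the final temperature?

820 K

Adiabatic: T₂/T₁ = (P₂/P₁)^((γ−1)/γ) ⇒ T₂ = 554×(7.12)^0.200 = 820 K; V₂ = 11.3 L.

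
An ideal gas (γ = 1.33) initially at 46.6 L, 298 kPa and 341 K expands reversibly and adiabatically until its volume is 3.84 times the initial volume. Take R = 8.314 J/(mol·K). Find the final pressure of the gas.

Adiabatic: TV^(γ−1) = const ⇒ T₂ = 341×(0.260)^0.330 = 219 K; PV^γ = const ⇒ P₂ = 49.8 kPa.

49.8 kPa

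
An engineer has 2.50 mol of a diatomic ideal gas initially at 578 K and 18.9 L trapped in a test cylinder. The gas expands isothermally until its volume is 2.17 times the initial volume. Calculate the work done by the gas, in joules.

P₁ = nRT₁/V₁ = 2.50×8.314×578/18.9 = 636 kPa.
Isothermal: T stays 578 K; PV = const ⇒ V₂ = 41.0 L, P₂ = 293 kPa.
W = nRT ln(V₂/V₁) = 2.50×8.314×578×ln(2.17) = 9310 J.

9310 J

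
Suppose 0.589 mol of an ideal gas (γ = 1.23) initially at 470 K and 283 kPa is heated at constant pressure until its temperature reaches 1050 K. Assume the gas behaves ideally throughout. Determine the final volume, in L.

18.2 L

V₁ = nRT₁/P₁ = 0.589×8.314×470/283 = 8.13 L.
Isobaric: P stays 283 kPa; V/T = const ⇒ T₂ = 1050 K, V₂ = 18.2 L.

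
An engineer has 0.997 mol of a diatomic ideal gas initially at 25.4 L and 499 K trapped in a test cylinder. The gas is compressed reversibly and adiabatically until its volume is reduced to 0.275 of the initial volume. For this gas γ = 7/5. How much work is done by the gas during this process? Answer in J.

-6990 J

P₁ = nRT₁/V₁ = 0.997×8.314×499/25.4 = 163 kPa.
Adiabatic: TV^(γ−1) = const ⇒ T₂ = 499×(3.64)^0.400 = 836 K; PV^γ = const ⇒ P₂ = 992 kPa.
ΔU = nCvΔT = 0.997×20.8×(836−499) = 6990 J.
Q = 0 for an adiabatic process, so W = −ΔU = -6990 J.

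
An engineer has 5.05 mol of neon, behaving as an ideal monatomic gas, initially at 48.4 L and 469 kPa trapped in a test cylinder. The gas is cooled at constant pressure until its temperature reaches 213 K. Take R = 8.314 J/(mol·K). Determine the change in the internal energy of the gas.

-20600 J

T₁ = P₁V₁/(nR) = 469×48.4/(5.05×8.314) = 541 K.
Isobaric: P stays 469 kPa; V/T = const ⇒ T₂ = 213 K, V₂ = 19.1 L.
For an ideal gas ΔU = nCvΔT with Cv = (3/2)R = 12.5 J/(mol·K).
ΔU = 5.05×12.5×(213−541) = -20600 J.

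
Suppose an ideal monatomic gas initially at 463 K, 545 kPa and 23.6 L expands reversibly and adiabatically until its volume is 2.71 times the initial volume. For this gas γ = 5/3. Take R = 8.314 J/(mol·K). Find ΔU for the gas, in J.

-9370 J

n = P₁V₁/(RT₁) = 545×23.6/(8.314×463) = 3.34 mol.
Adiabatic: TV^(γ−1) = const ⇒ T₂ = 463×(0.369)^0.667 = 238 K; PV^γ = const ⇒ P₂ = 103 kPa.
For an ideal gas ΔU = nCvΔT with Cv = (3/2)R = 12.5 J/(mol·K).
ΔU = 3.34×12.5×(238−463) = -9370 J.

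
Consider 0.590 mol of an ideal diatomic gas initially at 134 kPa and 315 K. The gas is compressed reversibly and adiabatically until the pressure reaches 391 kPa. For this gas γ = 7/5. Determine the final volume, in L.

5.37 L

V₁ = nRT₁/P₁ = 0.590×8.314×315/134 = 11.5 L.
Adiabatic: T₂/T₁ = (P₂/P₁)^((γ−1)/γ) ⇒ T₂ = 315×(2.92)^0.286 = 428 K; V₂ = 5.37 L.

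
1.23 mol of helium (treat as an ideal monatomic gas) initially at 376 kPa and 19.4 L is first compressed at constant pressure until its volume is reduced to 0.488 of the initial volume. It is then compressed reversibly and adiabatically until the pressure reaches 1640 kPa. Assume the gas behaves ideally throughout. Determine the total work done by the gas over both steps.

T₁ = P₁V₁/(nR) = 376×19.4/(1.23×8.314) = 713 K.
Step 1 — Isobaric: P stays 376 kPa; V/T = const ⇒ T₂ = 348 K, V₂ = 9.47 L.
W = PΔV = 376×(9.47−19.4) kPa·L = -3730 J.
ΔU = nCvΔT = 1.23×12.5×(348−713) = -5600 J.
Q = ΔU + W = nCpΔT = -9340 J.
State after step 1: P = 376 kPa, V = 9.47 L, T = 348 K.
Step 2 — Adiabatic: T₂/T₁ = (P₂/P₁)^((γ−1)/γ) ⇒ T₂ = 348×(4.36)^0.400 = 627 K; V₂ = 3.91 L.
ΔU = nCvΔT = 1.23×12.5×(627−348) = 4280 J.
Q = 0 for an adiabatic process, so W = −ΔU = -4280 J.
Net over both steps: W = -8020 J, Q = -9340 J, ΔU = -1320 J.

-8020 J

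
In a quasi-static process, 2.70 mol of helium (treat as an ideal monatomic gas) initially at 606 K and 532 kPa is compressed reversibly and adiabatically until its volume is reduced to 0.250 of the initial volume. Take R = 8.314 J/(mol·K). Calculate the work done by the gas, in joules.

-31000 J

V₁ = nRT₁/P₁ = 2.70×8.314×606/532 = 25.6 L.
Adiabatic: TV^(γ−1) = const ⇒ T₂ = 606×(4.00)^0.667 = 1530 K; PV^γ = const ⇒ P₂ = 5360 kPa.
ΔU = nCvΔT = 2.70×12.5×(1530−606) = 31000 J.
Q = 0 for an adiabatic process, so W = −ΔU = -31000 J.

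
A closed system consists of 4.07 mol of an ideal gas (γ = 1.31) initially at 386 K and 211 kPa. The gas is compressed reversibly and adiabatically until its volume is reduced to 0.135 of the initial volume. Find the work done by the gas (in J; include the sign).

V₁ = nRT₁/P₁ = 4.07×8.314×386/211 = 61.9 L.
Adiabatic: TV^(γ−1) = const ⇒ T₂ = 386×(7.41)^0.310 = 718 K; PV^γ = const ⇒ P₂ = 2910 kPa.
ΔU = nCvΔT = 4.07×26.8×(718−386) = 36300 J.
Q = 0 for an adiabatic process, so W = −ΔU = -36300 J.

-36300 J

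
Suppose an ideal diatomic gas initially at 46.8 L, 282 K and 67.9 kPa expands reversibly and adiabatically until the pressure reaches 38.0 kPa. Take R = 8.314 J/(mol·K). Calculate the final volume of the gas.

70.8 L

Adiabatic: T₂/T₁ = (P₂/P₁)^((γ−1)/γ) ⇒ T₂ = 282×(0.560)^0.286 = 239 K; V₂ = 70.8 L.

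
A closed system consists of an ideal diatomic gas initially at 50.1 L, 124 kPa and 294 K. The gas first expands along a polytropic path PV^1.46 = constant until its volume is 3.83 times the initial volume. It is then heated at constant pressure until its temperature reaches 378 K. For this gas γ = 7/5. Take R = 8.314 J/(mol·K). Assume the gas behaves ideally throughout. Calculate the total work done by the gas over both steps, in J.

10900 J

n = P₁V₁/(RT₁) = 124×50.1/(8.314×294) = 2.54 mol.
Step 1 — Polytropic n=1.46: T₂ = T₁(V₁/V₂)^(n−1) = 294×(0.261)^0.46 = 159 K; P₂ = P₁(V₁/V₂)^n = 17.5 kPa.
W = (P₁V₁−P₂V₂)/(n−1) = (124×50.1−17.5×192)/0.46 = 6220 J.
ΔU = nCvΔT = 2.54×20.8×(159−294) = -7160 J.
Q = ΔU + W = -934 J.
State after step 1: P = 17.5 kPa, V = 192 L, T = 159 K.
Step 2 — Isobaric: P stays 17.5 kPa; V/T = const ⇒ T₂ = 378 K, V₂ = 458 L.
W = PΔV = 17.5×(458−192) kPa·L = 4640 J.
ΔU = nCvΔT = 2.54×20.8×(378−159) = 11600 J.
Q = ΔU + W = nCpΔT = 16200 J.
Net over both steps: W = 10900 J, Q = 15300 J, ΔU = 4440 J.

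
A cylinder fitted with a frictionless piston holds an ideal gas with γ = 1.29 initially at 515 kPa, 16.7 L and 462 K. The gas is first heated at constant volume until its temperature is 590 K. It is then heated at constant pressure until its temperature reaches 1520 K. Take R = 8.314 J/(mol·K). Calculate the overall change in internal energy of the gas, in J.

n = P₁V₁/(RT₁) = 515×16.7/(8.314×462) = 2.24 mol.
Step 1 — Isochoric: V stays 16.7 L; P/T = const ⇒ T₂ = 590 K, P₂ = 658 kPa.
W = 0 (no volume change).
ΔU = nCvΔT = 2.24×28.7×(590−462) = 8220 J.
Q = ΔU = 8220 J.
State after step 1: P = 658 kPa, V = 16.7 L, T = 590 K.
Step 2 — Isobaric: P stays 658 kPa; V/T = const ⇒ T₂ = 1520 K, V₂ = 43.0 L.
W = PΔV = 658×(43.0−16.7) kPa·L = 17300 J.
ΔU = nCvΔT = 2.24×28.7×(1520−590) = 59700 J.
Q = ΔU + W = nCpΔT = 77000 J.
Net over both steps: W = 17300 J, Q = 85200 J, ΔU = 67900 J.

67900 J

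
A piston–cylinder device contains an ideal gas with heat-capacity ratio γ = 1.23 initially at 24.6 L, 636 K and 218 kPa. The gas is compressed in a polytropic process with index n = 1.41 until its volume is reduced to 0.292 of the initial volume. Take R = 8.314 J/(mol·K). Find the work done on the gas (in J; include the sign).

8590 J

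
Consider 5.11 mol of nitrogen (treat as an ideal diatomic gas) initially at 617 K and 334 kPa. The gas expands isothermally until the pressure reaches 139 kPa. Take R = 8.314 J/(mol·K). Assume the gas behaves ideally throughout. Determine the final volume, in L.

189 L

V₁ = nRT₁/P₁ = 5.11×8.314×617/334 = 78.5 L.
Isothermal: T stays 617 K; PV = const ⇒ V₂ = 189 L, P₂ = 139 kPa.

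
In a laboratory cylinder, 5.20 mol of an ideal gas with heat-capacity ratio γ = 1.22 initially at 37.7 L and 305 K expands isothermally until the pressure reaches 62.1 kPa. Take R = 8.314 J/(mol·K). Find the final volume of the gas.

212 L

P₁ = nRT₁/V₁ = 5.20×8.314×305/37.7 = 350 kPa.
Isothermal: T stays 305 K; PV = const ⇒ V₂ = 212 L, P₂ = 62.1 kPa.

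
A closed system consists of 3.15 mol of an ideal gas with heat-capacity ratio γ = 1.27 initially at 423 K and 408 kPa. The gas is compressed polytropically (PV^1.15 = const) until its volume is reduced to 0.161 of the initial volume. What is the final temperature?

V₁ = nRT₁/P₁ = 3.15×8.314×423/408 = 27.2 L.
Polytropic n=1.15: T₂ = T₁(V₁/V₂)^(n−1) = 423×(6.21)^0.15 = 556 K; P₂ = P₁(V₁/V₂)^n = 3330 kPa.

556 K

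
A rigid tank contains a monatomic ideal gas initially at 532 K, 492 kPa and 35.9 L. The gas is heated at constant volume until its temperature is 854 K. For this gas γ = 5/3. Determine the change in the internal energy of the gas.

n = P₁V₁/(RT₁) = 492×35.9/(8.314×532) = 3.99 mol.
Isochoric: V stays 35.9 L; P/T = const ⇒ T₂ = 854 K, P₂ = 790 kPa.
For an ideal gas ΔU = nCvΔT with Cv = (3/2)R = 12.5 J/(mol·K).
ΔU = 3.99×12.5×(854−532) = 16000 J.

16000 J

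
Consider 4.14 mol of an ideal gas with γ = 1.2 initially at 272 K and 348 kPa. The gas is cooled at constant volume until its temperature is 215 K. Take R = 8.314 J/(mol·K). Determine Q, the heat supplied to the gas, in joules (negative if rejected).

V₁ = nRT₁/P₁ = 4.14×8.314×272/348 = 26.9 L.
Isochoric: V stays 26.9 L; P/T = const ⇒ T₂ = 215 K, P₂ = 275 kPa.
W = 0 (no volume change).
ΔU = nCvΔT = 4.14×41.6×(215−272) = -9810 J.
Q = ΔU = -9810 J.

-9810 J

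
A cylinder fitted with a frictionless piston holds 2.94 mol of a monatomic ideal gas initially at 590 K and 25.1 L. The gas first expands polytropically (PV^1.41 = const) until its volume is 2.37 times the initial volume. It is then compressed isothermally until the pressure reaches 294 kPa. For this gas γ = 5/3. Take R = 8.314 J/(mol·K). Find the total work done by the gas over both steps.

4950 J

P₁ = nRT₁/V₁ = 2.94×8.314×590/25.1 = 575 kPa.
Step 1 — Polytropic n=1.41: T₂ = T₁(V₁/V₂)^(n−1) = 590×(0.422)^0.41 = 414 K; P₂ = P₁(V₁/V₂)^n = 170 kPa.
W = (P₁V₁−P₂V₂)/(n−1) = (575×25.1−170×59.5)/0.41 = 10500 J.
ΔU = nCvΔT = 2.94×12.5×(414−590) = -6450 J.
Q = ΔU + W = 4040 J.
State after step 1: P = 170 kPa, V = 59.5 L, T = 414 K.
Step 2 — Isothermal: T stays 414 K; PV = const ⇒ V₂ = 34.4 L, P₂ = 294 kPa.
ΔU = 0 (ideal gas, T constant).
W = nRT ln(V₂/V₁) = 2.94×8.314×414×ln(0.579) = -5530 J.
Q = ΔU + W = -5530 J.
Net over both steps: W = 4950 J, Q = -1500 J, ΔU = -6450 J.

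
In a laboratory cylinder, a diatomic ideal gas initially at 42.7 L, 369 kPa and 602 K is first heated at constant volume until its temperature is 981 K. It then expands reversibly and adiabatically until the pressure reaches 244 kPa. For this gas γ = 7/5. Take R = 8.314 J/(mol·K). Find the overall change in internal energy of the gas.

10200 J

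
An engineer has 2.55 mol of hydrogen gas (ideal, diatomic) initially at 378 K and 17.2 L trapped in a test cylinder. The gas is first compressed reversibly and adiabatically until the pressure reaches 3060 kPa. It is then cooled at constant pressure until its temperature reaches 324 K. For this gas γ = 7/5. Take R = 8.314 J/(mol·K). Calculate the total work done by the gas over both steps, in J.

-21100 J

P₁ = nRT₁/V₁ = 2.55×8.314×378/17.2 = 466 kPa.
Step 1 — Adiabatic: T₂/T₁ = (P₂/P₁)^((γ−1)/γ) ⇒ T₂ = 378×(6.57)^0.286 = 647 K; V₂ = 4.48 L.
ΔU = nCvΔT = 2.55×20.8×(647−378) = 14300 J.
Q = 0 for an adiabatic process, so W = −ΔU = -14300 J.
State after step 1: P = 3060 kPa, V = 4.48 L, T = 647 K.
Step 2 — Isobaric: P stays 3060 kPa; V/T = const ⇒ T₂ = 324 K, V₂ = 2.24 L.
W = PΔV = 3060×(2.24−4.48) kPa·L = -6850 J.
ΔU = nCvΔT = 2.55×20.8×(324−647) = -17100 J.
Q = ΔU + W = nCpΔT = -24000 J.
Net over both steps: W = -21100 J, Q = -24000 J, ΔU = -2860 J.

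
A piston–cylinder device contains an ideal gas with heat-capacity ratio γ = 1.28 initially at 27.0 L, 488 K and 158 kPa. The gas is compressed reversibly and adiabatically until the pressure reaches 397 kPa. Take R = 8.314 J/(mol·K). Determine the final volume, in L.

Adiabatic: T₂/T₁ = (P₂/P₁)^((γ−1)/γ) ⇒ T₂ = 488×(2.51)^0.219 = 597 K; V₂ = 13.1 L.

13.1 L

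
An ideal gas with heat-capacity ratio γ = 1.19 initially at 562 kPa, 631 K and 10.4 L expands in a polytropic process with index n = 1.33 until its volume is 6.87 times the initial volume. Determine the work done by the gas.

8330 J

n = P₁V₁/(RT₁) = 562×10.4/(8.314×631) = 1.11 mol.
Polytropic n=1.33: T₂ = T₁(V₁/V₂)^(n−1) = 631×(0.146)^0.33 = 334 K; P₂ = P₁(V₁/V₂)^n = 43.3 kPa.
W = (P₁V₁−P₂V₂)/(n−1) = (562×10.4−43.3×71.4)/0.33 = 8330 J.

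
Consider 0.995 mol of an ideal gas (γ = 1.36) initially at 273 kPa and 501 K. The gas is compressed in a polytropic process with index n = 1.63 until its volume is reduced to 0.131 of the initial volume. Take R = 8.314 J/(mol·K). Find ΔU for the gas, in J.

29900 J

V₁ = nRT₁/P₁ = 0.995×8.314×501/273 = 15.2 L.
Polytropic n=1.63: T₂ = T₁(V₁/V₂)^(n−1) = 501×(7.63)^0.63 = 1800 K; P₂ = P₁(V₁/V₂)^n = 7500 kPa.
For an ideal gas ΔU = nCvΔT with Cv = R/(γ−1) = 23.1 J/(mol·K).
ΔU = 0.995×23.1×(1800−501) = 29900 J.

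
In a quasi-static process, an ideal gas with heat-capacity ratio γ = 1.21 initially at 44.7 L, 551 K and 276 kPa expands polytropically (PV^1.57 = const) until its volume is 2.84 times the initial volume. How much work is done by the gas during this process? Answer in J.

n = P₁V₁/(RT₁) = 276×44.7/(8.314×551) = 2.69 mol.
Polytropic n=1.57: T₂ = T₁(V₁/V₂)^(n−1) = 551×(0.352)^0.57 = 304 K; P₂ = P₁(V₁/V₂)^n = 53.6 kPa.
W = (P₁V₁−P₂V₂)/(n−1) = (276×44.7−53.6×127)/0.57 = 9710 J.

9710 J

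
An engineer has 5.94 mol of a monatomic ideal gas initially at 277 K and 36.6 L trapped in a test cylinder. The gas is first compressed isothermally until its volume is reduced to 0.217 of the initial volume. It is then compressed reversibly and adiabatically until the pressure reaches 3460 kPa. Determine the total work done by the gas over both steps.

-27500 J

P₁ = nRT₁/V₁ = 5.94×8.314×277/36.6 = 374 kPa.
Step 1 — Isothermal: T stays 277 K; PV = const ⇒ V₂ = 7.94 L, P₂ = 1720 kPa.
ΔU = 0 (ideal gas, T constant).
W = nRT ln(V₂/V₁) = 5.94×8.314×277×ln(0.217) = -20900 J.
Q = ΔU + W = -20900 J.
State after step 1: P = 1720 kPa, V = 7.94 L, T = 277 K.
Step 2 — Adiabatic: T₂/T₁ = (P₂/P₁)^((γ−1)/γ) ⇒ T₂ = 277×(2.01)^0.400 = 366 K; V₂ = 5.23 L.
ΔU = nCvΔT = 5.94×12.5×(366−277) = 6600 J.
Q = 0 for an adiabatic process, so W = −ΔU = -6600 J.
Net over both steps: W = -27500 J, Q = -20900 J, ΔU = 6600 J.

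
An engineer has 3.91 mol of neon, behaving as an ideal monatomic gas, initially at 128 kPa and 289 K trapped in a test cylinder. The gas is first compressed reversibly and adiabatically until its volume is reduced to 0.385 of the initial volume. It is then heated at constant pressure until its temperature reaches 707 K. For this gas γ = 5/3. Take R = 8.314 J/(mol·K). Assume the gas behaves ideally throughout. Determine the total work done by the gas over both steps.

-7300 J

V₁ = nRT₁/P₁ = 3.91×8.314×289/128 = 73.4 L.
Step 1 — Adiabatic: TV^(γ−1) = const ⇒ T₂ = 289×(2.60)^0.667 = 546 K; PV^γ = const ⇒ P₂ = 628 kPa.
ΔU = nCvΔT = 3.91×12.5×(546−289) = 12500 J.
Q = 0 for an adiabatic process, so W = −ΔU = -12500 J.
State after step 1: P = 628 kPa, V = 28.3 L, T = 546 K.
Step 2 — Isobaric: P stays 628 kPa; V/T = const ⇒ T₂ = 707 K, V₂ = 36.6 L.
W = PΔV = 628×(36.6−28.3) kPa·L = 5230 J.
ΔU = nCvΔT = 3.91×12.5×(707−546) = 7850 J.
Q = ΔU + W = nCpΔT = 13100 J.
Net over both steps: W = -7300 J, Q = 13100 J, ΔU = 20400 J.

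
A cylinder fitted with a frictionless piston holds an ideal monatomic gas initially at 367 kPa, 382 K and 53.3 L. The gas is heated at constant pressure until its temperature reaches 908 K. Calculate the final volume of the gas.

127 L

Isobaric: P stays 367 kPa; V/T = const ⇒ T₂ = 908 K, V₂ = 127 L.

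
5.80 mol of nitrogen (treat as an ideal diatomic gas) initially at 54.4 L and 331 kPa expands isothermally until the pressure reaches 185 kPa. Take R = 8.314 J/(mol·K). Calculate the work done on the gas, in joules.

-10500 J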